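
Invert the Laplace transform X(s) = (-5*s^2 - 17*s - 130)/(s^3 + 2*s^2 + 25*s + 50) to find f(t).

Factor the denominator: s^3 + 2*s^2 + 25*s + 50 = (s + 2)*(s^2 + 25).
Partial fraction decomposition gives [-4/(s + 2)] + [-s/(s^2 + 25)] + [-15/(s^2 + 25)].
Invert each term: -4/(s + 2) ↔ -4e^(-2t); -1·s/(s^2 + 25) ↔ -cos(5t); -3·5/(s^2 + 25) ↔ -3sin(5t).

f(t) = -3*sin(5*t) - cos(5*t) - 4*exp(-2*t)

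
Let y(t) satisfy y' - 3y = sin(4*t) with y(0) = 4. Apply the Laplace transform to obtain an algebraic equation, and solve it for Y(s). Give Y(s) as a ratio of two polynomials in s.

Apply the Laplace transform to the equation.
Using L{y'} = sY - y(0) = sY - 4, the left side becomes (s - 3)Y - (4).
The right side is L{sin(4*t)} = 4/(s^2 + 16).
So (s - 3)Y = 4/(s^2 + 16) + (4).
Solve for Y(s) and write it as one ratio of polynomials.

Y(s) = (4*s^2 + 68)/(s^3 - 3*s^2 + 16*s - 48)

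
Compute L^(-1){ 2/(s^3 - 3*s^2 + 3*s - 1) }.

Rewrite the denominator: s^3 - 3*s^2 + 3*s - 1 = (s - 1)^3.
The form in (s - 1) signals a first-shifting-theorem factor e^(t).
Since L{t^2} = 2!/s^3 = 2/s^3, the inverse is t^2*e^(t).

t^2*exp(t)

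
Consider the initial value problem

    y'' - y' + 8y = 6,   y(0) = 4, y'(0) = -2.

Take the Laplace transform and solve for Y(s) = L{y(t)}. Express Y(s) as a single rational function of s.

Y(s) = (4*s^2 - 6*s + 6)/(s^3 - s^2 + 8*s)

Take the Laplace transform of both sides.
Using L{y''} = s^2 Y - s·y(0) - y'(0) and L{y'} = sY - y(0), with y(0) = 4, y'(0) = -2, the left side becomes (s^2 - s + 8)Y - (4*s - 6).
The right side is L{6} = 6/s.
So (s^2 - s + 8)Y = 6/s + (4*s - 6).
Solve for Y(s) and write it as one ratio of polynomials.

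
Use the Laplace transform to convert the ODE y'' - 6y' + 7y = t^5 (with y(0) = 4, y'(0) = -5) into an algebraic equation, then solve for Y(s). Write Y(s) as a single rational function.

Y(s) = (4*s^7 - 29*s^6 + 120)/(s^8 - 6*s^7 + 7*s^6)

Transform both sides with L{·}.
With L{y''} = s^2 Y - s·y(0) - y'(0) and L{y'} = sY - y(0), with y(0) = 4, y'(0) = -5: the LHS transforms to (s^2 - 6*s + 7)Y - (4*s - 29).
The right side is L{t^5} = 120/s^6.
So (s^2 - 6*s + 7)Y = 120/s^6 + (4*s - 29).
Isolate Y and clear denominators.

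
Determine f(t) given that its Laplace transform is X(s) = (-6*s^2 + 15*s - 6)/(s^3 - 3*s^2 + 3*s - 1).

f(t) = 3*t^2*exp(t)/2 + 3*t*exp(t) - 6*exp(t)

Factor the denominator: s^3 - 3*s^2 + 3*s - 1 = (s - 1)^3.
Partial fraction decomposition gives [-6/(s - 1)] + [3/(s - 1)^2] + [3/(s - 1)^3].
Invert each term: -6/(s - 1) ↔ -6e^(t); 3/(s - 1)^2 ↔ 3t·e^(t); 3/(s - 1)^3 ↔ (3/2)t^2·e^(t).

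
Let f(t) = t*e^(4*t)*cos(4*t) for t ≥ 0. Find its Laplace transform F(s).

F(s) = s*(s - 8)/(s^2 - 8*s + 32)^2

L{cos(4t)} = s/(s^2 + 16).
Multiplying by e^(4t) shifts s → s - 4, so L{e^(4*t)*cos(4*t)} = (s - 4)/((s - 4)^2 + 16).
Then apply L{t·g(t)} = -d/ds[G(s)] with G(s) = (s - 4)/((s - 4)^2 + 16):
differentiating 1 time and applying the sign gives s*(s - 8)/(s^2 - 8*s + 32)^2.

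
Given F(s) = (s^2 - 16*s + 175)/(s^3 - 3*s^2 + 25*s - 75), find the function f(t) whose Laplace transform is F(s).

Factor the denominator: s^3 - 3*s^2 + 25*s - 75 = (s - 3)*(s^2 + 25).
Partial fraction decomposition gives [4/(s - 3)] + [-3*s/(s^2 + 25)] + [-25/(s^2 + 25)].
Invert each term: 4/(s - 3) ↔ 4e^(3t); -3·s/(s^2 + 25) ↔ -3cos(5t); -5·5/(s^2 + 25) ↔ -5sin(5t).

f(t) = 4*exp(3*t) - 5*sin(5*t) - 3*cos(5*t)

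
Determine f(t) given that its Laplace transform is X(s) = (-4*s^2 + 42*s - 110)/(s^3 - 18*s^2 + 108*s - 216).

f(t) = -t^2*exp(6*t) - 6*t*exp(6*t) - 4*exp(6*t)

Factor the denominator: s^3 - 18*s^2 + 108*s - 216 = (s - 6)^3.
Partial fraction decomposition gives [-4/(s - 6)] + [-6/(s - 6)^2] + [-2/(s - 6)^3].
Invert each term: -4/(s - 6) ↔ -4e^(6t); -6/(s - 6)^2 ↔ -6t·e^(6t); -2/(s - 6)^3 ↔ (-1)t^2·e^(6t).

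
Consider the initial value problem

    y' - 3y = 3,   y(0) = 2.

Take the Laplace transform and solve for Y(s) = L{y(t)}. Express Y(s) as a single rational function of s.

Y(s) = (2*s + 3)/(s^2 - 3*s)

Transform both sides with L{·}.
With L{y'} = sY - y(0) = sY - 2: the LHS transforms to (s - 3)Y - (2).
The right side is L{3} = 3/s.
So (s - 3)Y = 3/s + (2).
Solve for Y(s) and write it as one ratio of polynomials.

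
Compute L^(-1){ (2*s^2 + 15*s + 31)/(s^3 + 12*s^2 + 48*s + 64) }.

Factor the denominator: s^3 + 12*s^2 + 48*s + 64 = (s + 4)^3.
Partial fraction decomposition gives [2/(s + 4)] + [-1/(s + 4)^2] + [3/(s + 4)^3].
Invert each term: 2/(s + 4) ↔ 2e^(-4t); -1/(s + 4)^2 ↔ -t·e^(-4t); 3/(s + 4)^3 ↔ (3/2)t^2·e^(-4t).

3*t^2*exp(-4*t)/2 - t*exp(-4*t) + 2*exp(-4*t)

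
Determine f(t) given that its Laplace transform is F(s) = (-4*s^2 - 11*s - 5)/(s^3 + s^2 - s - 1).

f(t) = -t*exp(-t) - 5*exp(t) + exp(-t)

Factor the denominator: s^3 + s^2 - s - 1 = (s - 1)*(s + 1)^2.
Partial fraction decomposition gives [1/(s + 1)] + [-1/(s + 1)^2] + [-5/(s - 1)].
Invert each term: 1/(s + 1) ↔ e^(-t); -1/(s + 1)^2 ↔ -t·e^(-t); -5/(s - 1) ↔ -5e^(t).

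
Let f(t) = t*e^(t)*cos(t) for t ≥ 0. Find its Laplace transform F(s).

L{cos(t)} = s/(s^2 + 1).
Multiplying by e^(t) shifts s → s - 1, so L{e^(t)*cos(t)} = (s - 1)/((s - 1)^2 + 1).
Then apply L{t·g(t)} = -d/ds[G(s)] with G(s) = (s - 1)/((s - 1)^2 + 1):
differentiating 1 time and applying the sign gives s*(s - 2)/(s^2 - 2*s + 2)^2.

F(s) = s*(s - 2)/(s^2 - 2*s + 2)^2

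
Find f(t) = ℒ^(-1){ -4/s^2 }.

Since L{t} = 1!/s^2 = 1/s^2, the inverse is t, scaled by -4.

f(t) = -4*t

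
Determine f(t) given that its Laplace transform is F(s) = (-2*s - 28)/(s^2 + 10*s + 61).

f(t) = -3*exp(-5*t)*sin(6*t) - 2*exp(-5*t)*cos(6*t)

Complete the square in the denominator: s^2 + 10*s + 61 = (s + 5)^2 + 6^2.
Split the numerator to match: -2*s - 28 = -2·(s + 5) - 3·6.
Invert each term: -2·(s + 5)/((s + 5)^2 + 36) ↔ -2e^(-5t)cos(6t); -3·6/((s + 5)^2 + 36) ↔ -3e^(-5t)sin(6t).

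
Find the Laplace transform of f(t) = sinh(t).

1/(s^2 - 1)

L{sinh(t)} = 1/(s^2 - 1).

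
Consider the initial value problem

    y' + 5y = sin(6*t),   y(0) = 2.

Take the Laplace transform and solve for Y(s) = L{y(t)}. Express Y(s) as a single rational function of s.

Y(s) = (2*s^2 + 78)/(s^3 + 5*s^2 + 36*s + 180)

Take the Laplace transform of both sides.
The derivative rules (L{y'} = sY - y(0) = sY - 2) turn the left side into (s + 5)Y - (2).
The right side is L{sin(6*t)} = 6/(s^2 + 36).
So (s + 5)Y = 6/(s^2 + 36) + (2).
Isolate Y and clear denominators.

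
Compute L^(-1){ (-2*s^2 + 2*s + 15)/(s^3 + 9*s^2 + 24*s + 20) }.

Factor the denominator: s^3 + 9*s^2 + 24*s + 20 = (s + 2)^2*(s + 5).
Partial fraction decomposition gives [3/(s + 2)] + [(s + 2)^(-2)] + [-5/(s + 5)].
Invert each term: 3/(s + 2) ↔ 3e^(-2t); 1/(s + 2)^2 ↔ t·e^(-2t); -5/(s + 5) ↔ -5e^(-5t).

t*exp(-2*t) + 3*exp(-2*t) - 5*exp(-5*t)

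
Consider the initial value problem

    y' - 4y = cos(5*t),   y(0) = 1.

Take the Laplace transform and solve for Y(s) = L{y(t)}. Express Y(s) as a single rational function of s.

Apply the Laplace transform to the equation.
With L{y'} = sY - y(0) = sY - 1: the LHS transforms to (s - 4)Y - (1).
The right side is L{cos(5*t)} = s/(s^2 + 25).
So (s - 4)Y = s/(s^2 + 25) + (1).
Divide through and combine into a single rational function.

Y(s) = (s^2 + s + 25)/(s^3 - 4*s^2 + 25*s - 100)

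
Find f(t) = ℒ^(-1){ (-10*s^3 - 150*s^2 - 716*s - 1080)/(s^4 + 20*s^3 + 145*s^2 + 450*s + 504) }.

f(t) = -exp(-3*t) - 4*exp(-4*t) - 4*exp(-6*t) - exp(-7*t)

Factor the denominator: s^4 + 20*s^3 + 145*s^2 + 450*s + 504 = (s + 3)*(s + 4)*(s + 6)*(s + 7).
Partial fraction decomposition gives [-4/(s + 4)] + [-1/(s + 7)] + [-1/(s + 3)] + [-4/(s + 6)].
Invert each term: -4/(s + 4) ↔ -4e^(-4t); -1/(s + 7) ↔ -e^(-7t); -1/(s + 3) ↔ -e^(-3t); -4/(s + 6) ↔ -4e^(-6t).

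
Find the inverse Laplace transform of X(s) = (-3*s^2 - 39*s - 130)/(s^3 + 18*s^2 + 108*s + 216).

Factor the denominator: s^3 + 18*s^2 + 108*s + 216 = (s + 6)^3.
Partial fraction decomposition gives [-3/(s + 6)] + [-3/(s + 6)^2] + [-4/(s + 6)^3].
Invert each term: -3/(s + 6) ↔ -3e^(-6t); -3/(s + 6)^2 ↔ -3t·e^(-6t); -4/(s + 6)^3 ↔ (-2)t^2·e^(-6t).

-2*t^2*exp(-6*t) - 3*t*exp(-6*t) - 3*exp(-6*t)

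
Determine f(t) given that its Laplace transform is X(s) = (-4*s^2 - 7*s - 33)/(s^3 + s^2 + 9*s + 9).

f(t) = -2*sin(3*t) - cos(3*t) - 3*exp(-t)

Factor the denominator: s^3 + s^2 + 9*s + 9 = (s + 1)*(s^2 + 9).
Partial fraction decomposition gives [-3/(s + 1)] + [-s/(s^2 + 9)] + [-6/(s^2 + 9)].
Invert each term: -3/(s + 1) ↔ -3e^(-t); -1·s/(s^2 + 9) ↔ -cos(3t); -2·3/(s^2 + 9) ↔ -2sin(3t).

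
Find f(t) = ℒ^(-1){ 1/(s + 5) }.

f(t) = exp(-5*t)

Since L{e^(-5t)} = 1/(s + 5), the inverse is e^(-5*t).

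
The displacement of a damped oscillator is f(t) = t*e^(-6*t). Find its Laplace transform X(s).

L{t} = 1!/s^2 = 1/s^2.
By the first shifting theorem, multiplying by e^(-6t) replaces s with s + 6.

X(s) = (s + 6)^(-2)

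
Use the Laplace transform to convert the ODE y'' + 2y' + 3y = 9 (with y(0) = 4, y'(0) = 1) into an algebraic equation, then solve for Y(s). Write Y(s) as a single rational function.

Laplace-transform each side.
The derivative rules (L{y''} = s^2 Y - s·y(0) - y'(0) and L{y'} = sY - y(0), with y(0) = 4, y'(0) = 1) turn the left side into (s^2 + 2*s + 3)Y - (4*s + 9).
The right side is L{9} = 9/s.
So (s^2 + 2*s + 3)Y = 9/s + (4*s + 9).
Solve for Y(s) and write it as one ratio of polynomials.

Y(s) = (4*s^2 + 9*s + 9)/(s^3 + 2*s^2 + 3*s)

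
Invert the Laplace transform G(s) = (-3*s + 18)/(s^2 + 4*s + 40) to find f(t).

f(t) = 4*exp(-2*t)*sin(6*t) - 3*exp(-2*t)*cos(6*t)

Complete the square in the denominator: s^2 + 4*s + 40 = (s + 2)^2 + 6^2.
Split the numerator to match: -3*s + 18 = -3·(s + 2) + 4·6.
Invert each term: -3·(s + 2)/((s + 2)^2 + 36) ↔ -3e^(-2t)cos(6t); 4·6/((s + 2)^2 + 36) ↔ 4e^(-2t)sin(6t).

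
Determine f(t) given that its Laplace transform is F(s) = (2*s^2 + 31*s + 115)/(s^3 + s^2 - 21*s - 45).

Factor the denominator: s^3 + s^2 - 21*s - 45 = (s - 5)*(s + 3)^2.
Partial fraction decomposition gives [-3/(s + 3)] + [-5/(s + 3)^2] + [5/(s - 5)].
Invert each term: -3/(s + 3) ↔ -3e^(-3t); -5/(s + 3)^2 ↔ -5t·e^(-3t); 5/(s - 5) ↔ 5e^(5t).

f(t) = -5*t*exp(-3*t) + 5*exp(5*t) - 3*exp(-3*t)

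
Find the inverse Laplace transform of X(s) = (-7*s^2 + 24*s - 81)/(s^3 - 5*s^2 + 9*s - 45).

Factor the denominator: s^3 - 5*s^2 + 9*s - 45 = (s - 5)*(s^2 + 9).
Partial fraction decomposition gives [-4/(s - 5)] + [-3*s/(s^2 + 9)] + [9/(s^2 + 9)].
Invert each term: -4/(s - 5) ↔ -4e^(5t); -3·s/(s^2 + 9) ↔ -3cos(3t); 3·3/(s^2 + 9) ↔ 3sin(3t).

-4*exp(5*t) + 3*sin(3*t) - 3*cos(3*t)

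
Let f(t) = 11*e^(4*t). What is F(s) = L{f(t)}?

F(s) = 11/(s - 4)

L{11} = 11/s.
By the first shifting theorem, multiplying by e^(4t) replaces s with s - 4.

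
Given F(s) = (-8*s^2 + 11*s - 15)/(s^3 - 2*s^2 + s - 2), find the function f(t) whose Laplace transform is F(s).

f(t) = -5*exp(2*t) + 5*sin(t) - 3*cos(t)

Factor the denominator: s^3 - 2*s^2 + s - 2 = (s - 2)*(s^2 + 1).
Partial fraction decomposition gives [-5/(s - 2)] + [-3*s/(s^2 + 1)] + [5/(s^2 + 1)].
Invert each term: -5/(s - 2) ↔ -5e^(2t); -3·s/(s^2 + 1) ↔ -3cos(t); 5·1/(s^2 + 1) ↔ 5sin(t).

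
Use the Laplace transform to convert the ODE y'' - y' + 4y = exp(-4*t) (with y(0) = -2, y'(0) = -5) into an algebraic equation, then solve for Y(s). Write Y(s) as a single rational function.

Laplace-transform each side.
With L{y''} = s^2 Y - s·y(0) - y'(0) and L{y'} = sY - y(0), with y(0) = -2, y'(0) = -5: the LHS transforms to (s^2 - s + 4)Y - (-2*s - 3).
The right side is L{exp(-4*t)} = 1/(s + 4).
So (s^2 - s + 4)Y = 1/(s + 4) + (-2*s - 3).
Divide through and combine into a single rational function.

Y(s) = (-2*s^2 - 11*s - 11)/(s^3 + 3*s^2 + 16)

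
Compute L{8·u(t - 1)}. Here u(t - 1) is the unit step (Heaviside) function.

By the second shifting theorem, L{u(t - c)·g(t - c)} = e^(-cs)·G(s) with c = 1 and G(s) = L{g(t)}.
L{8} = 8/s.

8*exp(-s)/s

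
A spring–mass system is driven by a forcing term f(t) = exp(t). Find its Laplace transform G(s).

G(s) = 1/(s - 1)

L{e^(t)} = 1/(s - 1).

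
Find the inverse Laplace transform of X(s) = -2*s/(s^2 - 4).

-2*cosh(2*t)

Since L{cosh(2t)} = s/(s^2 - 4), the inverse is cosh(2*t), scaled by -2.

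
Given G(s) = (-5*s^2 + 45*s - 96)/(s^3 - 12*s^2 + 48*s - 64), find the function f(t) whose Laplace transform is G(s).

Factor the denominator: s^3 - 12*s^2 + 48*s - 64 = (s - 4)^3.
Partial fraction decomposition gives [-5/(s - 4)] + [5/(s - 4)^2] + [4/(s - 4)^3].
Invert each term: -5/(s - 4) ↔ -5e^(4t); 5/(s - 4)^2 ↔ 5t·e^(4t); 4/(s - 4)^3 ↔ (2)t^2·e^(4t).

f(t) = 2*t^2*exp(4*t) + 5*t*exp(4*t) - 5*exp(4*t)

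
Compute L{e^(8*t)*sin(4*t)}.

L{sin(4t)} = 4/(s^2 + 16).
By the first shifting theorem, multiplying by e^(8t) replaces s with s - 8.

4/((s - 8)^2 + 16)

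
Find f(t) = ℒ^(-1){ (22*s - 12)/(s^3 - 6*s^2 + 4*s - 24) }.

f(t) = 3*exp(6*t) + 2*sin(2*t) - 3*cos(2*t)

Factor the denominator: s^3 - 6*s^2 + 4*s - 24 = (s - 6)*(s^2 + 4).
Partial fraction decomposition gives [3/(s - 6)] + [-3*s/(s^2 + 4)] + [4/(s^2 + 4)].
Invert each term: 3/(s - 6) ↔ 3e^(6t); -3·s/(s^2 + 4) ↔ -3cos(2t); 2·2/(s^2 + 4) ↔ 2sin(2t).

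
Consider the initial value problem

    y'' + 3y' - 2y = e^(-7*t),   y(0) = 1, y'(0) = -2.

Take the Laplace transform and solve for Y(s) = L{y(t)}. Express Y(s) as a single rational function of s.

Y(s) = (s^2 + 8*s + 8)/(s^3 + 10*s^2 + 19*s - 14)

Take the Laplace transform of both sides.
With L{y''} = s^2 Y - s·y(0) - y'(0) and L{y'} = sY - y(0), with y(0) = 1, y'(0) = -2: the LHS transforms to (s^2 + 3*s - 2)Y - (s + 1).
The right side is L{e^(-7*t)} = 1/(s + 7).
So (s^2 + 3*s - 2)Y = 1/(s + 7) + (s + 1).
Isolate Y and clear denominators.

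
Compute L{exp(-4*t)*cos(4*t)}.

L{cos(4t)} = s/(s^2 + 16).
By the first shifting theorem, multiplying by e^(-4t) replaces s with s + 4.

(s + 4)/((s + 4)^2 + 16)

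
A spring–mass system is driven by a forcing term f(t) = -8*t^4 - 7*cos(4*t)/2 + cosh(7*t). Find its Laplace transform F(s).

F(s) = -7*s/(2*(s^2 + 16)) + s/(s^2 - 49) - 192/s^5

Apply the Laplace transform termwise.
(-8)·[L{t^4} = 4!/s^5 = 24/s^5]; (-7/2)·[L{cos(4t)} = s/(s^2 + 16)]; L{cosh(7t)} = s/(s^2 - 49).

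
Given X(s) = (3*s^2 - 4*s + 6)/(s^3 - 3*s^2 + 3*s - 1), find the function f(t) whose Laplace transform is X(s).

f(t) = 5*t^2*exp(t)/2 + 2*t*exp(t) + 3*exp(t)

Factor the denominator: s^3 - 3*s^2 + 3*s - 1 = (s - 1)^3.
Partial fraction decomposition gives [3/(s - 1)] + [2/(s - 1)^2] + [5/(s - 1)^3].
Invert each term: 3/(s - 1) ↔ 3e^(t); 2/(s - 1)^2 ↔ 2t·e^(t); 5/(s - 1)^3 ↔ (5/2)t^2·e^(t).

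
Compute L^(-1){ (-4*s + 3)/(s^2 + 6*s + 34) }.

3*exp(-3*t)*sin(5*t) - 4*exp(-3*t)*cos(5*t)

Complete the square in the denominator: s^2 + 6*s + 34 = (s + 3)^2 + 5^2.
Split the numerator to match: -4*s + 3 = -4·(s + 3) + 3·5.
Invert each term: -4·(s + 3)/((s + 3)^2 + 25) ↔ -4e^(-3t)cos(5t); 3·5/((s + 3)^2 + 25) ↔ 3e^(-3t)sin(5t).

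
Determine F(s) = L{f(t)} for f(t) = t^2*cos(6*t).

L{cos(6t)} = s/(s^2 + 36).
Then apply L{t^2·g(t)} = (-1)^2 d^2/ds^2[G(s)] with G(s) = s/(s^2 + 36):
differentiating 2 times and applying the sign gives 2*s*(s^2 - 108)/(s^2 + 36)^3.

F(s) = 2*s*(s^2 - 108)/(s^2 + 36)^3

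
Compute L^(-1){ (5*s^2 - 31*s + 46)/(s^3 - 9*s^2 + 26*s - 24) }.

exp(4*t) + 2*exp(3*t) + 2*exp(2*t)

Factor the denominator: s^3 - 9*s^2 + 26*s - 24 = (s - 4)*(s - 3)*(s - 2).
Partial fraction decomposition gives [2/(s - 2)] + [2/(s - 3)] + [1/(s - 4)].
Invert each term: 2/(s - 2) ↔ 2e^(2t); 2/(s - 3) ↔ 2e^(3t); 1/(s - 4) ↔ e^(4t).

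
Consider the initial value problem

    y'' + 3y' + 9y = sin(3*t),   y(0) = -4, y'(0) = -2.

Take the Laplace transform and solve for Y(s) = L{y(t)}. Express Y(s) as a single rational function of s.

Transform both sides with L{·}.
Using L{y''} = s^2 Y - s·y(0) - y'(0) and L{y'} = sY - y(0), with y(0) = -4, y'(0) = -2, the left side becomes (s^2 + 3*s + 9)Y - (-4*s - 14).
The right side is L{sin(3*t)} = 3/(s^2 + 9).
So (s^2 + 3*s + 9)Y = 3/(s^2 + 9) + (-4*s - 14).
Divide through and combine into a single rational function.

Y(s) = (-4*s^3 - 14*s^2 - 36*s - 123)/(s^4 + 3*s^3 + 18*s^2 + 27*s + 81)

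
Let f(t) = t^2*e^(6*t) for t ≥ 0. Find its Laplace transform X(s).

X(s) = 2/(s - 6)^3

L{e^(6t)} = 1/(s - 6).
Then apply L{t^2·g(t)} = (-1)^2 d^2/ds^2[G(s)] with G(s) = 1/(s - 6):
differentiating 2 times and applying the sign gives 2/(s - 6)^3.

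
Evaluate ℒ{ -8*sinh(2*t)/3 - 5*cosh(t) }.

-5*s/(s^2 - 1) - 16/(3*(s^2 - 4))

By linearity of the Laplace transform, transform each term separately.
(-8/3)·[L{sinh(2t)} = 2/(s^2 - 4)]; (-5)·[L{cosh(t)} = s/(s^2 - 1)].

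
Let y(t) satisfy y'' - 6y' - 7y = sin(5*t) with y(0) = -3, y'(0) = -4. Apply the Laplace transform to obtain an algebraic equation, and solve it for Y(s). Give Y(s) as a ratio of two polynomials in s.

Take the Laplace transform of both sides.
The derivative rules (L{y''} = s^2 Y - s·y(0) - y'(0) and L{y'} = sY - y(0), with y(0) = -3, y'(0) = -4) turn the left side into (s^2 - 6*s - 7)Y - (-3*s + 14).
The right side is L{sin(5*t)} = 5/(s^2 + 25).
So (s^2 - 6*s - 7)Y = 5/(s^2 + 25) + (-3*s + 14).
Divide through and combine into a single rational function.

Y(s) = (-3*s^3 + 14*s^2 - 75*s + 355)/(s^4 - 6*s^3 + 18*s^2 - 150*s - 175)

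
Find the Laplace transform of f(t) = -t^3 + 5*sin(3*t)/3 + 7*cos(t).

By linearity of the Laplace transform, transform each term separately.
(5/3)·[L{sin(3t)} = 3/(s^2 + 9)]; (7)·[L{cos(t)} = s/(s^2 + 1)]; (-1)·[L{t^3} = 3!/s^4 = 6/s^4].

7*s/(s^2 + 1) + 5/(s^2 + 9) - 6/s^4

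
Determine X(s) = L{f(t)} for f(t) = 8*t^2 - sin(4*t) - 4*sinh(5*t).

X(s) = -4/(s^2 + 16) - 20/(s^2 - 25) + 16/s^3

The transform is linear, so treat each term independently.
(-4)·[L{sinh(5t)} = 5/(s^2 - 25)]; (8)·[L{t^2} = 2!/s^3 = 2/s^3]; (-1)·[L{sin(4t)} = 4/(s^2 + 16)].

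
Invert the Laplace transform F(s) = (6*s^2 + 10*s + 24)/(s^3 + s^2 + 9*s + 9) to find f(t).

Factor the denominator: s^3 + s^2 + 9*s + 9 = (s + 1)*(s^2 + 9).
Partial fraction decomposition gives [2/(s + 1)] + [4*s/(s^2 + 9)] + [6/(s^2 + 9)].
Invert each term: 2/(s + 1) ↔ 2e^(-t); 4·s/(s^2 + 9) ↔ 4cos(3t); 2·3/(s^2 + 9) ↔ 2sin(3t).

f(t) = 2*sin(3*t) + 4*cos(3*t) + 2*exp(-t)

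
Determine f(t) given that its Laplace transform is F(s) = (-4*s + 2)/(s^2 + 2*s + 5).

f(t) = 3*exp(-t)*sin(2*t) - 4*exp(-t)*cos(2*t)

Complete the square in the denominator: s^2 + 2*s + 5 = (s + 1)^2 + 2^2.
Split the numerator to match: -4*s + 2 = -4·(s + 1) + 3·2.
Invert each term: -4·(s + 1)/((s + 1)^2 + 4) ↔ -4e^(-t)cos(2t); 3·2/((s + 1)^2 + 4) ↔ 3e^(-t)sin(2t).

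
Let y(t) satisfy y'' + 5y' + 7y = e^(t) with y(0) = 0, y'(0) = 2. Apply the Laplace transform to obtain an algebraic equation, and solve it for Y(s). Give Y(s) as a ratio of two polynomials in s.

Y(s) = (2*s - 1)/(s^3 + 4*s^2 + 2*s - 7)

Laplace-transform each side.
The derivative rules (L{y''} = s^2 Y - s·y(0) - y'(0) and L{y'} = sY - y(0), with y(0) = 0, y'(0) = 2) turn the left side into (s^2 + 5*s + 7)Y - (2).
The right side is L{e^(t)} = 1/(s - 1).
So (s^2 + 5*s + 7)Y = 1/(s - 1) + (2).
Isolate Y and clear denominators.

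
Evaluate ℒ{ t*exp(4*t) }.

(s - 4)^(-2)

L{e^(4t)} = 1/(s - 4).
Then apply L{t·g(t)} = -d/ds[H(s)] with H(s) = 1/(s - 4):
differentiating 1 time and applying the sign gives (s - 4)^(-2).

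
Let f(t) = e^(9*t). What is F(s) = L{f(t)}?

L{e^(9t)} = 1/(s - 9).

F(s) = 1/(s - 9)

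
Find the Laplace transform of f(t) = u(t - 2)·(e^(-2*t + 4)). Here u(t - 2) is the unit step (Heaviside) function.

By the second shifting theorem, L{u(t - c)·g(t - c)} = e^(-cs)·G(s) with c = 2 and G(s) = L{g(t)}.
L{e^(-2t)} = 1/(s + 2).

exp(-2*s)/(s + 2)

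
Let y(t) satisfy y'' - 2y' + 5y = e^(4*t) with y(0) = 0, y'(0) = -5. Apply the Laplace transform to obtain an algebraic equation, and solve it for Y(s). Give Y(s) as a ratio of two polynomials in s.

Take the Laplace transform of both sides.
Using L{y''} = s^2 Y - s·y(0) - y'(0) and L{y'} = sY - y(0), with y(0) = 0, y'(0) = -5, the left side becomes (s^2 - 2*s + 5)Y - (-5).
The right side is L{e^(4*t)} = 1/(s - 4).
So (s^2 - 2*s + 5)Y = 1/(s - 4) + (-5).
Isolate Y and clear denominators.

Y(s) = (-5*s + 21)/(s^3 - 6*s^2 + 13*s - 20)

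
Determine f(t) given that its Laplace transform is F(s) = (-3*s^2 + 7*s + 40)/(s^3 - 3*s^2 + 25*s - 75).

f(t) = exp(3*t) - sin(5*t) - 4*cos(5*t)

Factor the denominator: s^3 - 3*s^2 + 25*s - 75 = (s - 3)*(s^2 + 25).
Partial fraction decomposition gives [1/(s - 3)] + [-4*s/(s^2 + 25)] + [-5/(s^2 + 25)].
Invert each term: 1/(s - 3) ↔ e^(3t); -4·s/(s^2 + 25) ↔ -4cos(5t); -1·5/(s^2 + 25) ↔ -sin(5t).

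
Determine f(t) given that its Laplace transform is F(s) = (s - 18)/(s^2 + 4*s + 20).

f(t) = -5*exp(-2*t)*sin(4*t) + exp(-2*t)*cos(4*t)

Complete the square in the denominator: s^2 + 4*s + 20 = (s + 2)^2 + 4^2.
Split the numerator to match: s - 18 = 1·(s + 2) - 5·4.
Invert each term: 1·(s + 2)/((s + 2)^2 + 16) ↔ e^(-2t)cos(4t); -5·4/((s + 2)^2 + 16) ↔ -5e^(-2t)sin(4t).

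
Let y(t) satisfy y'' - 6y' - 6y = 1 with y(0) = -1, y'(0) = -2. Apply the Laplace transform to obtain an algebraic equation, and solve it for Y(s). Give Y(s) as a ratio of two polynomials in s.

Y(s) = (-s^2 + 4*s + 1)/(s^3 - 6*s^2 - 6*s)

Take the Laplace transform of both sides.
The derivative rules (L{y''} = s^2 Y - s·y(0) - y'(0) and L{y'} = sY - y(0), with y(0) = -1, y'(0) = -2) turn the left side into (s^2 - 6*s - 6)Y - (-s + 4).
The right side is L{1} = 1/s.
So (s^2 - 6*s - 6)Y = 1/s + (-s + 4).
Isolate Y and clear denominators.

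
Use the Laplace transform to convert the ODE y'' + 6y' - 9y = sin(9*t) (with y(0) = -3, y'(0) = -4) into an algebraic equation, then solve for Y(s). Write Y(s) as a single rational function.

Take the Laplace transform of both sides.
Using L{y''} = s^2 Y - s·y(0) - y'(0) and L{y'} = sY - y(0), with y(0) = -3, y'(0) = -4, the left side becomes (s^2 + 6*s - 9)Y - (-3*s - 22).
The right side is L{sin(9*t)} = 9/(s^2 + 81).
So (s^2 + 6*s - 9)Y = 9/(s^2 + 81) + (-3*s - 22).
Isolate Y and clear denominators.

Y(s) = (-3*s^3 - 22*s^2 - 243*s - 1773)/(s^4 + 6*s^3 + 72*s^2 + 486*s - 729)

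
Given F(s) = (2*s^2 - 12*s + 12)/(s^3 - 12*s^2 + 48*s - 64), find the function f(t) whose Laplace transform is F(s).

Factor the denominator: s^3 - 12*s^2 + 48*s - 64 = (s - 4)^3.
Partial fraction decomposition gives [2/(s - 4)] + [4/(s - 4)^2] + [-4/(s - 4)^3].
Invert each term: 2/(s - 4) ↔ 2e^(4t); 4/(s - 4)^2 ↔ 4t·e^(4t); -4/(s - 4)^3 ↔ (-2)t^2·e^(4t).

f(t) = -2*t^2*exp(4*t) + 4*t*exp(4*t) + 2*exp(4*t)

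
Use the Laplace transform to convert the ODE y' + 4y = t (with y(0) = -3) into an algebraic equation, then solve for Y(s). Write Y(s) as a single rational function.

Transform both sides with L{·}.
With L{y'} = sY - y(0) = sY - (-3): the LHS transforms to (s + 4)Y - (-3).
The right side is L{t} = s^(-2).
So (s + 4)Y = s^(-2) + (-3).
Divide through and combine into a single rational function.

Y(s) = (-3*s^2 + 1)/(s^3 + 4*s^2)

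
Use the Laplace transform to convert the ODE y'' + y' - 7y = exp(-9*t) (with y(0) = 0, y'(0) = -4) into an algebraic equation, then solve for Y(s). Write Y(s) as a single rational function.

Laplace-transform each side.
The derivative rules (L{y''} = s^2 Y - s·y(0) - y'(0) and L{y'} = sY - y(0), with y(0) = 0, y'(0) = -4) turn the left side into (s^2 + s - 7)Y - (-4).
The right side is L{exp(-9*t)} = 1/(s + 9).
So (s^2 + s - 7)Y = 1/(s + 9) + (-4).
Isolate Y and clear denominators.

Y(s) = (-4*s - 35)/(s^3 + 10*s^2 + 2*s - 63)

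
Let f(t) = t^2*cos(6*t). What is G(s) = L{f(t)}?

G(s) = 2*s*(s^2 - 108)/(s^2 + 36)^3

L{cos(6t)} = s/(s^2 + 36).
Then apply L{t^2·g(t)} = (-1)^2 d^2/ds^2[H(s)] with H(s) = s/(s^2 + 36):
differentiating 2 times and applying the sign gives 2*s*(s^2 - 108)/(s^2 + 36)^3.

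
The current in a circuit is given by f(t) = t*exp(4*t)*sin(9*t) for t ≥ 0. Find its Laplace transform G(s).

G(s) = 18*(s - 4)/(s^2 - 8*s + 97)^2

L{sin(9t)} = 9/(s^2 + 81).
Multiplying by e^(4t) shifts s → s - 4, so L{exp(4*t)*sin(9*t)} = 9/((s - 4)^2 + 81).
Then apply L{t·g(t)} = -d/ds[H(s)] with H(s) = 9/((s - 4)^2 + 81):
differentiating 1 time and applying the sign gives 18*(s - 4)/(s^2 - 8*s + 97)^2.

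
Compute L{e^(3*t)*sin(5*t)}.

5/((s - 3)^2 + 25)

L{sin(5t)} = 5/(s^2 + 25).
By the first shifting theorem, multiplying by e^(3t) replaces s with s - 3.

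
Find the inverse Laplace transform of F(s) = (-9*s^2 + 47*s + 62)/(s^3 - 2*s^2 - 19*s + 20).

Factor the denominator: s^3 - 2*s^2 - 19*s + 20 = (s - 5)*(s - 1)*(s + 4).
Partial fraction decomposition gives [-5/(s - 1)] + [2/(s - 5)] + [-6/(s + 4)].
Invert each term: -5/(s - 1) ↔ -5e^(t); 2/(s - 5) ↔ 2e^(5t); -6/(s + 4) ↔ -6e^(-4t).

2*exp(5*t) - 5*exp(t) - 6*exp(-4*t)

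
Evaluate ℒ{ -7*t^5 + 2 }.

The transform is linear, so treat each term independently.
L{2} = 2/s; (-7)·[L{t^5} = 5!/s^6 = 120/s^6].

2/s - 840/s^6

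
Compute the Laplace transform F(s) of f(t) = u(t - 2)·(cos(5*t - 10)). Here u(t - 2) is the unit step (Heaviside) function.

F(s) = s*exp(-2*s)/(s^2 + 25)

By the second shifting theorem, L{u(t - c)·g(t - c)} = e^(-cs)·G(s) with c = 2 and G(s) = L{g(t)}.
L{cos(5t)} = s/(s^2 + 25).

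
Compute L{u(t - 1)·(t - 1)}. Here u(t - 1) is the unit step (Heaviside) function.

exp(-s)/s^2

By the second shifting theorem, L{u(t - c)·g(t - c)} = e^(-cs)·G(s) with c = 1 and G(s) = L{g(t)}.
L{t} = 1!/s^2 = 1/s^2.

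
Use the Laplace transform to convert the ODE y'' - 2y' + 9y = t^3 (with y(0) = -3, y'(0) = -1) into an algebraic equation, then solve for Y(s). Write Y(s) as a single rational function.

Transform both sides with L{·}.
Using L{y''} = s^2 Y - s·y(0) - y'(0) and L{y'} = sY - y(0), with y(0) = -3, y'(0) = -1, the left side becomes (s^2 - 2*s + 9)Y - (-3*s + 5).
The right side is L{t^3} = 6/s^4.
So (s^2 - 2*s + 9)Y = 6/s^4 + (-3*s + 5).
Solve for Y(s) and write it as one ratio of polynomials.

Y(s) = (-3*s^5 + 5*s^4 + 6)/(s^6 - 2*s^5 + 9*s^4)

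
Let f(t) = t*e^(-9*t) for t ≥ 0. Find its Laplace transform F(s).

F(s) = (s + 9)^(-2)

L{e^(-9t)} = 1/(s + 9).
Then apply L{t·g(t)} = -d/ds[G(s)] with G(s) = 1/(s + 9):
differentiating 1 time and applying the sign gives (s + 9)^(-2).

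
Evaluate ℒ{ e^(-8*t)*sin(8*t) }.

L{sin(8t)} = 8/(s^2 + 64).
By the first shifting theorem, multiplying by e^(-8t) replaces s with s + 8.

8/((s + 8)^2 + 64)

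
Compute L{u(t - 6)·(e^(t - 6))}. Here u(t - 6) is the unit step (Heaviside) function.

exp(-6*s)/(s - 1)

By the second shifting theorem, L{u(t - c)·g(t - c)} = e^(-cs)·G(s) with c = 6 and G(s) = L{g(t)}.
L{e^(t)} = 1/(s - 1).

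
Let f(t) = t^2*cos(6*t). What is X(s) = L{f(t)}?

X(s) = 2*s*(s^2 - 108)/(s^2 + 36)^3

L{cos(6t)} = s/(s^2 + 36).
Then apply L{t^2·g(t)} = (-1)^2 d^2/ds^2[G(s)] with G(s) = s/(s^2 + 36):
differentiating 2 times and applying the sign gives 2*s*(s^2 - 108)/(s^2 + 36)^3.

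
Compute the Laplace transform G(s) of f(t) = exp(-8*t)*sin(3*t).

L{sin(3t)} = 3/(s^2 + 9).
By the first shifting theorem, multiplying by e^(-8t) replaces s with s + 8.

G(s) = 3/((s + 8)^2 + 9)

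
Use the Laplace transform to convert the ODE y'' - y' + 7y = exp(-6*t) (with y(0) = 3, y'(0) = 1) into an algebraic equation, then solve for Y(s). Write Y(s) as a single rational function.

Y(s) = (3*s^2 + 16*s - 11)/(s^3 + 5*s^2 + s + 42)

Take the Laplace transform of both sides.
The derivative rules (L{y''} = s^2 Y - s·y(0) - y'(0) and L{y'} = sY - y(0), with y(0) = 3, y'(0) = 1) turn the left side into (s^2 - s + 7)Y - (3*s - 2).
The right side is L{exp(-6*t)} = 1/(s + 6).
So (s^2 - s + 7)Y = 1/(s + 6) + (3*s - 2).
Isolate Y and clear denominators.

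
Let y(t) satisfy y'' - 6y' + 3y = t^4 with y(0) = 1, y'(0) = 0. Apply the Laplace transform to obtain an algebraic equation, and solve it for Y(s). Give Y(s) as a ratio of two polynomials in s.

Y(s) = (s^6 - 6*s^5 + 24)/(s^7 - 6*s^6 + 3*s^5)

Laplace-transform each side.
The derivative rules (L{y''} = s^2 Y - s·y(0) - y'(0) and L{y'} = sY - y(0), with y(0) = 1, y'(0) = 0) turn the left side into (s^2 - 6*s + 3)Y - (s - 6).
The right side is L{t^4} = 24/s^5.
So (s^2 - 6*s + 3)Y = 24/s^5 + (s - 6).
Isolate Y and clear denominators.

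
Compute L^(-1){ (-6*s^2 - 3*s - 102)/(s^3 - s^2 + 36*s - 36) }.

-3*exp(t) - sin(6*t) - 3*cos(6*t)

Factor the denominator: s^3 - s^2 + 36*s - 36 = (s - 1)*(s^2 + 36).
Partial fraction decomposition gives [-3/(s - 1)] + [-3*s/(s^2 + 36)] + [-6/(s^2 + 36)].
Invert each term: -3/(s - 1) ↔ -3e^(t); -3·s/(s^2 + 36) ↔ -3cos(6t); -1·6/(s^2 + 36) ↔ -sin(6t).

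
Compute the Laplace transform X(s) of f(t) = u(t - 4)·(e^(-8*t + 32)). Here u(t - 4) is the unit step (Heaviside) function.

By the second shifting theorem, L{u(t - c)·g(t - c)} = e^(-cs)·G(s) with c = 4 and G(s) = L{g(t)}.
L{e^(-8t)} = 1/(s + 8).

X(s) = exp(-4*s)/(s + 8)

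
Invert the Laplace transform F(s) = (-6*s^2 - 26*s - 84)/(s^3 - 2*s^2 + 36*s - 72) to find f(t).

f(t) = -4*exp(2*t) - 5*sin(6*t) - 2*cos(6*t)

Factor the denominator: s^3 - 2*s^2 + 36*s - 72 = (s - 2)*(s^2 + 36).
Partial fraction decomposition gives [-4/(s - 2)] + [-2*s/(s^2 + 36)] + [-30/(s^2 + 36)].
Invert each term: -4/(s - 2) ↔ -4e^(2t); -2·s/(s^2 + 36) ↔ -2cos(6t); -5·6/(s^2 + 36) ↔ -5sin(6t).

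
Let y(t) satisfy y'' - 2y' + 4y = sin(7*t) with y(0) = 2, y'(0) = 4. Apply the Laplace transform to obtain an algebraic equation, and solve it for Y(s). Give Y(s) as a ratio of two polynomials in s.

Transform both sides with L{·}.
The derivative rules (L{y''} = s^2 Y - s·y(0) - y'(0) and L{y'} = sY - y(0), with y(0) = 2, y'(0) = 4) turn the left side into (s^2 - 2*s + 4)Y - (2*s).
The right side is L{sin(7*t)} = 7/(s^2 + 49).
So (s^2 - 2*s + 4)Y = 7/(s^2 + 49) + (2*s).
Isolate Y and clear denominators.

Y(s) = (2*s^3 + 98*s + 7)/(s^4 - 2*s^3 + 53*s^2 - 98*s + 196)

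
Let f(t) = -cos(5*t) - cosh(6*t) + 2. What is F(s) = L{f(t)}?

The transform is linear, so treat each term independently.
(-1)·[L{cos(5t)} = s/(s^2 + 25)]; (-1)·[L{cosh(6t)} = s/(s^2 - 36)]; L{2} = 2/s.

F(s) = -s/(s^2 + 25) - s/(s^2 - 36) + 2/s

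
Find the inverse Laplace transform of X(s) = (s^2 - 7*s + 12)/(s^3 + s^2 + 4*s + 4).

-2*sin(2*t) - 3*cos(2*t) + 4*exp(-t)

Factor the denominator: s^3 + s^2 + 4*s + 4 = (s + 1)*(s^2 + 4).
Partial fraction decomposition gives [4/(s + 1)] + [-3*s/(s^2 + 4)] + [-4/(s^2 + 4)].
Invert each term: 4/(s + 1) ↔ 4e^(-t); -3·s/(s^2 + 4) ↔ -3cos(2t); -2·2/(s^2 + 4) ↔ -2sin(2t).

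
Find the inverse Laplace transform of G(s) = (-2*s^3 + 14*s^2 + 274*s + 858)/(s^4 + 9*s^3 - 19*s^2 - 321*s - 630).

Factor the denominator: s^4 + 9*s^3 - 19*s^2 - 321*s - 630 = (s - 6)*(s + 3)*(s + 5)*(s + 7).
Partial fraction decomposition gives [-3/(s + 3)] + [-3/(s + 7)] + [2/(s + 5)] + [2/(s - 6)].
Invert each term: -3/(s + 3) ↔ -3e^(-3t); -3/(s + 7) ↔ -3e^(-7t); 2/(s + 5) ↔ 2e^(-5t); 2/(s - 6) ↔ 2e^(6t).

2*exp(6*t) - 3*exp(-3*t) + 2*exp(-5*t) - 3*exp(-7*t)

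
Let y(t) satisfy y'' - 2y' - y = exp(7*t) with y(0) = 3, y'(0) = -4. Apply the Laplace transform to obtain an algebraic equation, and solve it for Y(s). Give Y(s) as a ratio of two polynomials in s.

Transform both sides with L{·}.
The derivative rules (L{y''} = s^2 Y - s·y(0) - y'(0) and L{y'} = sY - y(0), with y(0) = 3, y'(0) = -4) turn the left side into (s^2 - 2*s - 1)Y - (3*s - 10).
The right side is L{exp(7*t)} = 1/(s - 7).
So (s^2 - 2*s - 1)Y = 1/(s - 7) + (3*s - 10).
Solve for Y(s) and write it as one ratio of polynomials.

Y(s) = (3*s^2 - 31*s + 71)/(s^3 - 9*s^2 + 13*s + 7)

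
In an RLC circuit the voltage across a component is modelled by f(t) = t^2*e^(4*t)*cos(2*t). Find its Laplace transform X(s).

L{cos(2t)} = s/(s^2 + 4).
Multiplying by e^(4t) shifts s → s - 4, so L{e^(4*t)*cos(2*t)} = (s - 4)/((s - 4)^2 + 4).
Then apply L{t^2·g(t)} = (-1)^2 d^2/ds^2[G(s)] with G(s) = (s - 4)/((s - 4)^2 + 4):
differentiating 2 times and applying the sign gives 2*(s - 4)*(s^2 - 8*s + 4)/(s^2 - 8*s + 20)^3.

X(s) = 2*(s - 4)*(s^2 - 8*s + 4)/(s^2 - 8*s + 20)^3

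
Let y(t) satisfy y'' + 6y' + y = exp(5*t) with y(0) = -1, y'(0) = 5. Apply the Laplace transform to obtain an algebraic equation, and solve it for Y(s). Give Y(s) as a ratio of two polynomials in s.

Apply the Laplace transform to the equation.
The derivative rules (L{y''} = s^2 Y - s·y(0) - y'(0) and L{y'} = sY - y(0), with y(0) = -1, y'(0) = 5) turn the left side into (s^2 + 6*s + 1)Y - (-s - 1).
The right side is L{exp(5*t)} = 1/(s - 5).
So (s^2 + 6*s + 1)Y = 1/(s - 5) + (-s - 1).
Divide through and combine into a single rational function.

Y(s) = (-s^2 + 4*s + 6)/(s^3 + s^2 - 29*s - 5)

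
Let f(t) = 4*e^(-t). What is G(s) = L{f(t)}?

G(s) = 4/(s + 1)

L{4} = 4/s.
By the first shifting theorem, multiplying by e^(-t) replaces s with s + 1.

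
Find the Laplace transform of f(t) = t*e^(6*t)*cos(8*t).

(s - 14)*(s + 2)/(s^2 - 12*s + 100)^2

L{cos(8t)} = s/(s^2 + 64).
Multiplying by e^(6t) shifts s → s - 6, so L{e^(6*t)*cos(8*t)} = (s - 6)/((s - 6)^2 + 64).
Then apply L{t·g(t)} = -d/ds[H(s)] with H(s) = (s - 6)/((s - 6)^2 + 64):
differentiating 1 time and applying the sign gives (s - 14)*(s + 2)/(s^2 - 12*s + 100)^2.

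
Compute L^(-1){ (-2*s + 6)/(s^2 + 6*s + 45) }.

Complete the square in the denominator: s^2 + 6*s + 45 = (s + 3)^2 + 6^2.
Split the numerator to match: -2*s + 6 = -2·(s + 3) + 2·6.
Invert each term: -2·(s + 3)/((s + 3)^2 + 36) ↔ -2e^(-3t)cos(6t); 2·6/((s + 3)^2 + 36) ↔ 2e^(-3t)sin(6t).

2*exp(-3*t)*sin(6*t) - 2*exp(-3*t)*cos(6*t)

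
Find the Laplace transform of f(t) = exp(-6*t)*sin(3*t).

3/((s + 6)^2 + 9)

L{sin(3t)} = 3/(s^2 + 9).
By the first shifting theorem, multiplying by e^(-6t) replaces s with s + 6.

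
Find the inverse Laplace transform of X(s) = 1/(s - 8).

Since L{e^(8t)} = 1/(s - 8), the inverse is e^(8*t).

exp(8*t)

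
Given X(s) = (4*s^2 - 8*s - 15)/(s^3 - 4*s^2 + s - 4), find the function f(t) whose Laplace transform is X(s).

Factor the denominator: s^3 - 4*s^2 + s - 4 = (s - 4)*(s^2 + 1).
Partial fraction decomposition gives [1/(s - 4)] + [3*s/(s^2 + 1)] + [4/(s^2 + 1)].
Invert each term: 1/(s - 4) ↔ e^(4t); 3·s/(s^2 + 1) ↔ 3cos(t); 4·1/(s^2 + 1) ↔ 4sin(t).

f(t) = exp(4*t) + 4*sin(t) + 3*cos(t)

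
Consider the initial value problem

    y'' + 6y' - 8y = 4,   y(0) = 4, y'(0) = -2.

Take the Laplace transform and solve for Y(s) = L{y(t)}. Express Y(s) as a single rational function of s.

Take the Laplace transform of both sides.
With L{y''} = s^2 Y - s·y(0) - y'(0) and L{y'} = sY - y(0), with y(0) = 4, y'(0) = -2: the LHS transforms to (s^2 + 6*s - 8)Y - (4*s + 22).
The right side is L{4} = 4/s.
So (s^2 + 6*s - 8)Y = 4/s + (4*s + 22).
Isolate Y and clear denominators.

Y(s) = (4*s^2 + 22*s + 4)/(s^3 + 6*s^2 - 8*s)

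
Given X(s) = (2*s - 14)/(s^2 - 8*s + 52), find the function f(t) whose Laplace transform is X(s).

f(t) = -exp(4*t)*sin(6*t) + 2*exp(4*t)*cos(6*t)

Complete the square in the denominator: s^2 - 8*s + 52 = (s - 4)^2 + 6^2.
Split the numerator to match: 2*s - 14 = 2·(s - 4) - 1·6.
Invert each term: 2·(s - 4)/((s - 4)^2 + 36) ↔ 2e^(4t)cos(6t); -1·6/((s - 4)^2 + 36) ↔ -e^(4t)sin(6t).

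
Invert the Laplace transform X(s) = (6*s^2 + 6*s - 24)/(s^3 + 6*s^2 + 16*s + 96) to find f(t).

Factor the denominator: s^3 + 6*s^2 + 16*s + 96 = (s + 6)*(s^2 + 16).
Partial fraction decomposition gives [3/(s + 6)] + [3*s/(s^2 + 16)] + [-12/(s^2 + 16)].
Invert each term: 3/(s + 6) ↔ 3e^(-6t); 3·s/(s^2 + 16) ↔ 3cos(4t); -3·4/(s^2 + 16) ↔ -3sin(4t).

f(t) = -3*sin(4*t) + 3*cos(4*t) + 3*exp(-6*t)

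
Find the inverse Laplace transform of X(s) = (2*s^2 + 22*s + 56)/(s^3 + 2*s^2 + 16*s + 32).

Factor the denominator: s^3 + 2*s^2 + 16*s + 32 = (s + 2)*(s^2 + 16).
Partial fraction decomposition gives [1/(s + 2)] + [s/(s^2 + 16)] + [20/(s^2 + 16)].
Invert each term: 1/(s + 2) ↔ e^(-2t); 1·s/(s^2 + 16) ↔ cos(4t); 5·4/(s^2 + 16) ↔ 5sin(4t).

5*sin(4*t) + cos(4*t) + exp(-2*t)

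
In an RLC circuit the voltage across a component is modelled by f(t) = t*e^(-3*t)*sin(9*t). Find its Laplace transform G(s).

G(s) = 18*(s + 3)/(s^2 + 6*s + 90)^2

L{sin(9t)} = 9/(s^2 + 81).
Multiplying by e^(-3t) shifts s → s + 3, so L{e^(-3*t)*sin(9*t)} = 9/((s + 3)^2 + 81).
Then apply L{t·g(t)} = -d/ds[H(s)] with H(s) = 9/((s + 3)^2 + 81):
differentiating 1 time and applying the sign gives 18*(s + 3)/(s^2 + 6*s + 90)^2.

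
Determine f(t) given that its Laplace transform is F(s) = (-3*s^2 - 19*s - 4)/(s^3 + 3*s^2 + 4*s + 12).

Factor the denominator: s^3 + 3*s^2 + 4*s + 12 = (s + 3)*(s^2 + 4).
Partial fraction decomposition gives [2/(s + 3)] + [-5*s/(s^2 + 4)] + [-4/(s^2 + 4)].
Invert each term: 2/(s + 3) ↔ 2e^(-3t); -5·s/(s^2 + 4) ↔ -5cos(2t); -2·2/(s^2 + 4) ↔ -2sin(2t).

f(t) = -2*sin(2*t) - 5*cos(2*t) + 2*exp(-3*t)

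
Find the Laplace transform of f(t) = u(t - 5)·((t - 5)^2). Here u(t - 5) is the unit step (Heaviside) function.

By the second shifting theorem, L{u(t - c)·g(t - c)} = e^(-cs)·G(s) with c = 5 and G(s) = L{g(t)}.
L{t^2} = 2!/s^3 = 2/s^3.

2*exp(-5*s)/s^3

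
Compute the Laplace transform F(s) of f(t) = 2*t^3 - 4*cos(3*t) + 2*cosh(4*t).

Apply the Laplace transform termwise.
(2)·[L{t^3} = 3!/s^4 = 6/s^4]; (-4)·[L{cos(3t)} = s/(s^2 + 9)]; (2)·[L{cosh(4t)} = s/(s^2 - 16)].

F(s) = -4*s/(s^2 + 9) + 2*s/(s^2 - 16) + 12/s^4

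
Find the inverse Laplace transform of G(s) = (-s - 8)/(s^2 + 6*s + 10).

-5*exp(-3*t)*sin(t) - exp(-3*t)*cos(t)

Complete the square in the denominator: s^2 + 6*s + 10 = (s + 3)^2 + 1^2.
Split the numerator to match: -s - 8 = -1·(s + 3) - 5·1.
Invert each term: -1·(s + 3)/((s + 3)^2 + 1) ↔ -e^(-3t)cos(t); -5·1/((s + 3)^2 + 1) ↔ -5e^(-3t)sin(t).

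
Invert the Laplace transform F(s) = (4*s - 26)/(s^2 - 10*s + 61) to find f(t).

Complete the square in the denominator: s^2 - 10*s + 61 = (s - 5)^2 + 6^2.
Split the numerator to match: 4*s - 26 = 4·(s - 5) - 1·6.
Invert each term: 4·(s - 5)/((s - 5)^2 + 36) ↔ 4e^(5t)cos(6t); -1·6/((s - 5)^2 + 36) ↔ -e^(5t)sin(6t).

f(t) = -exp(5*t)*sin(6*t) + 4*exp(5*t)*cos(6*t)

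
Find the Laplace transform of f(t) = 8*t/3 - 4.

Apply the Laplace transform termwise.
L{-4} = -4/s; (8/3)·[L{t} = 1!/s^2 = 1/s^2].

-4/s + 8/(3*s^2)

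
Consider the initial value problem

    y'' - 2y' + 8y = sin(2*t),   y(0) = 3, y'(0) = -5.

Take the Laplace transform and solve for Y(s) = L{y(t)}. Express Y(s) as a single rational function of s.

Y(s) = (3*s^3 - 11*s^2 + 12*s - 42)/(s^4 - 2*s^3 + 12*s^2 - 8*s + 32)

Take the Laplace transform of both sides.
With L{y''} = s^2 Y - s·y(0) - y'(0) and L{y'} = sY - y(0), with y(0) = 3, y'(0) = -5: the LHS transforms to (s^2 - 2*s + 8)Y - (3*s - 11).
The right side is L{sin(2*t)} = 2/(s^2 + 4).
So (s^2 - 2*s + 8)Y = 2/(s^2 + 4) + (3*s - 11).
Solve for Y(s) and write it as one ratio of polynomials.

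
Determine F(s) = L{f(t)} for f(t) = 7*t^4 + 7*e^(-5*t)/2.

By linearity of the Laplace transform, transform each term separately.
(7/2)·[L{e^(-5t)} = 1/(s + 5)]; (7)·[L{t^4} = 4!/s^5 = 24/s^5].

F(s) = 7/(2*(s + 5)) + 168/s^5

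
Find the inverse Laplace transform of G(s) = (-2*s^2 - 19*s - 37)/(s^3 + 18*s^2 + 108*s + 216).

Factor the denominator: s^3 + 18*s^2 + 108*s + 216 = (s + 6)^3.
Partial fraction decomposition gives [-2/(s + 6)] + [5/(s + 6)^2] + [5/(s + 6)^3].
Invert each term: -2/(s + 6) ↔ -2e^(-6t); 5/(s + 6)^2 ↔ 5t·e^(-6t); 5/(s + 6)^3 ↔ (5/2)t^2·e^(-6t).

5*t^2*exp(-6*t)/2 + 5*t*exp(-6*t) - 2*exp(-6*t)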